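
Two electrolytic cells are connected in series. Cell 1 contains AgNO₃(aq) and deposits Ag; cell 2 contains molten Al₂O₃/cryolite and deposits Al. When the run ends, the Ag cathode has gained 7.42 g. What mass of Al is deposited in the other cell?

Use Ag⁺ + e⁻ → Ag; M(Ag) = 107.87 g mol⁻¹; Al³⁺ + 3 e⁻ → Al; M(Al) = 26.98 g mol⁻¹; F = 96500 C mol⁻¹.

0.619 g

n(Ag) = 7.42 / 107.87 = 0.06879 mol.
Since Ag⁺ + e⁻ → Ag, n(e⁻) passed = 1 × 0.06879 = 0.06879 mol.
Cells in series carry the same charge, so the same 0.06879 mol of electrons passes through cell 2.
Al³⁺ + 3 e⁻ → Al, so n(Al) = 0.06879 / 3 = 0.02293 mol.
m(Al) = 0.02293 × 26.98 = 0.619 g.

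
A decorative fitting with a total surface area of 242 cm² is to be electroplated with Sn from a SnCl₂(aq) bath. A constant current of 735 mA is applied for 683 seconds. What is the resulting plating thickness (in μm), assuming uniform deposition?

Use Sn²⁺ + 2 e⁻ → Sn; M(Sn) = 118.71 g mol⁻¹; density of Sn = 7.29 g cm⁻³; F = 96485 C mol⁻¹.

1.75 μm

Q = I·t = 0.7350 × 683.00 = 502.0 C; n(e⁻) = 0.005203 mol.
n(Sn) = n(e⁻)/2 = 0.002601 mol, so m = 0.002601 × 118.71 = 0.3088 g.
Volume = m/ρ = 0.3088 / 7.29 = 0.04236 cm³.
Thickness = V/A = 0.04236 / 242 = 1.75 × 10⁻⁴ cm = 1.75 μm.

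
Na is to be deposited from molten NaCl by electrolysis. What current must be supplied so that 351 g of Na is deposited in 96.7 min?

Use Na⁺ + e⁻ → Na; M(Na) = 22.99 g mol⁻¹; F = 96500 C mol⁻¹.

254 A

n(Na) = 351 / 22.99 = 15.27 mol.
n(e⁻) = 1 × 15.27 = 15.27 mol.
Q = n(e⁻)·F = 15.27 × 96500 = 1473000 C.
I = Q/t = 1473000 / 5802.0 s = 254 A.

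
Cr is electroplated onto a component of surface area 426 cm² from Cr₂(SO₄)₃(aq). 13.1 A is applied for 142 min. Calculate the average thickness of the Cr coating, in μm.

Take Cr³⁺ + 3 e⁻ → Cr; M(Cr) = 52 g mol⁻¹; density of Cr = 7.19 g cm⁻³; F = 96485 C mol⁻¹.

65.5 μm

Q = I·t = 13.10 × 8520.0 = 111600 C; n(e⁻) = 1.157 mol.
n(Cr) = n(e⁻)/3 = 0.3856 mol, so m = 0.3856 × 52 = 20.05 g.
Volume = m/ρ = 20.05 / 7.19 = 2.789 cm³.
Thickness = V/A = 2.789 / 426 = 0.00655 cm = 65.5 μm.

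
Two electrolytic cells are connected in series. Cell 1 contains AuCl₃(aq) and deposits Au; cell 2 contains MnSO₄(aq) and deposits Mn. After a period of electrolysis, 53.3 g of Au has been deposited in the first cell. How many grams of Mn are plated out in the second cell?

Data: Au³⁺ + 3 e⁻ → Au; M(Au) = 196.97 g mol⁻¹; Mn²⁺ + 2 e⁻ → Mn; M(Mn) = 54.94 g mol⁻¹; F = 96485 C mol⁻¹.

n(Au) = 53.3 / 196.97 = 0.2706 mol.
Since Au³⁺ + 3 e⁻ → Au, n(e⁻) passed = 3 × 0.2706 = 0.8118 mol.
Cells in series carry the same charge, so the same 0.8118 mol of electrons passes through cell 2.
Mn²⁺ + 2 e⁻ → Mn, so n(Mn) = 0.8118 / 2 = 0.4059 mol.
m(Mn) = 0.4059 × 54.94 = 22.3 g.

22.3 g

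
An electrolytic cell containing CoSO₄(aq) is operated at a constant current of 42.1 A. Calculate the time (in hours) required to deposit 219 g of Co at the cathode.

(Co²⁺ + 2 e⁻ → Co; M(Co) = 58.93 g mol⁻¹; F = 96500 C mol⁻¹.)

4.73 h

n(Co) = m/M = 219 / 58.93 = 3.716 mol.
Each Co atom requires 2 electrons, so n(e⁻) = 2 × 3.716 = 7.433 mol.
Q = n(e⁻)·F = 7.433 × 96500 = 717200 C.
t = Q/I = 717200 / 42.10 A = 17040 s = 4.73 h.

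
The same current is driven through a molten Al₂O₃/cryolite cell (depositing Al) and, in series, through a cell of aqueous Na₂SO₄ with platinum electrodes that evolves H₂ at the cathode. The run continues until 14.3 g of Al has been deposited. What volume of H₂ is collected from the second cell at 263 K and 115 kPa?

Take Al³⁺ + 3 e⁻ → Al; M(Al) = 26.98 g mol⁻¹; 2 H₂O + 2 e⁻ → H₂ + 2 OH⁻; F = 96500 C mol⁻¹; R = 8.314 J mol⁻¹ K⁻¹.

n(Al) = 14.3 / 26.98 = 0.5300 mol, so n(e⁻) = 3 × 0.5300 = 1.590 mol.
The cells are in series, so the same 1.590 mol of electrons passes through the second cell.
2 H₂O + 2 e⁻ → H₂ + 2 OH⁻ — 2 mol e⁻ per mol H₂, so n(H₂) = 1.590/2 = 0.7950 mol.
V = nRT/P = (0.7950 × 8.314 × 263) / (115 × 10³) = 0.0151 m³ = 15.1 L.

15.1 L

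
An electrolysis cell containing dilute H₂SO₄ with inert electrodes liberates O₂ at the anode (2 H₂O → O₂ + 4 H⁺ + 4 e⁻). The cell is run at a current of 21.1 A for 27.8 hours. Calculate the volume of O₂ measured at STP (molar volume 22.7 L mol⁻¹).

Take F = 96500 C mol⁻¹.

124 L

Q = I·t = 21.10 A × 100080 s = 2112000 C.
n(e⁻) = Q/F = 2112000 / 96500 = 21.88 mol.
4 electrons are transferred per O₂ molecule, so n(O₂) = 21.88 / 4 = 5.471 mol.
V = n × V_m = 5.471 × 22.7 = 124 L.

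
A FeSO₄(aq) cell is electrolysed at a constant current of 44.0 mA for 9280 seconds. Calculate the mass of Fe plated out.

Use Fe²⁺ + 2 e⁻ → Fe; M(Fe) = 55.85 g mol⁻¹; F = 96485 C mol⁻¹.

Q = I·t = 0.04400 A × 9280.0 s = 408.3 C.
n(e⁻) = Q/F = 408.3 / 96485 = 0.004232 mol.
Fe²⁺ + 2 e⁻ → Fe, so n(Fe) = n(e⁻)/2 = 0.002116 mol.
m = n·M = 0.002116 × 55.85 = 0.118 g.

0.118 g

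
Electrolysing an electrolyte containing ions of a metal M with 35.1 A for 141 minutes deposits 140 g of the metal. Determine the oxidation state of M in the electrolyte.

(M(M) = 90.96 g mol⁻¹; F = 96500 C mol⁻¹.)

+2

Q = I·t = 35.10 A × 8460.0 s = 296900 C, so n(e⁻) = 296900/96500 = 3.077 mol.
n(M) deposited = 140 / 90.96 = 1.539 mol.
Electrons per atom = n(e⁻)/n(M) = 3.077 / 1.539 = 2.00 ≈ 2, so the ion is M²⁺.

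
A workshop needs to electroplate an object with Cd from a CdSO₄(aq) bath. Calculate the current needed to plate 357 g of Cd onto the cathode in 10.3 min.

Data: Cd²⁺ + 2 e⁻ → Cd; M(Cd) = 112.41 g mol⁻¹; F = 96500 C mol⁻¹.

n(Cd) = 357 / 112.41 = 3.176 mol.
n(e⁻) = 2 × 3.176 = 6.352 mol.
Q = n(e⁻)·F = 6.352 × 96500 = 612900 C.
I = Q/t = 612900 / 618.00 s = 992 A.

992 A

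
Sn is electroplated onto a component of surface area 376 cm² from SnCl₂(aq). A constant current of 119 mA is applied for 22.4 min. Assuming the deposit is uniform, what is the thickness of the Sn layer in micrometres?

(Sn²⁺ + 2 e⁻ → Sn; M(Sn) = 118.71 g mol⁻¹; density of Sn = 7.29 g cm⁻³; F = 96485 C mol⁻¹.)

Q = I·t = 0.1190 × 1344.0 = 159.9 C; n(e⁻) = 0.001658 mol.
n(Sn) = n(e⁻)/2 = 0.0008288 mol, so m = 0.0008288 × 118.71 = 0.09839 g.
Volume = m/ρ = 0.09839 / 7.29 = 0.01350 cm³.
Thickness = V/A = 0.01350 / 376 = 3.59 × 10⁻⁵ cm = 0.359 μm.

0.359 μm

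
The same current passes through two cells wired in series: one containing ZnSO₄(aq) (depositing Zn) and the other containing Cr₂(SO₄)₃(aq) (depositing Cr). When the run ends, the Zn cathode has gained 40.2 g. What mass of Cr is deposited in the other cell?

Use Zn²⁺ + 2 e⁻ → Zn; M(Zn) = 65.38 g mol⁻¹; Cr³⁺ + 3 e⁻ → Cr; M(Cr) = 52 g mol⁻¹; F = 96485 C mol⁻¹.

n(Zn) = 40.2 / 65.38 = 0.6149 mol.
Since Zn²⁺ + 2 e⁻ → Zn, n(e⁻) passed = 2 × 0.6149 = 1.230 mol.
Cells in series carry the same charge, so the same 1.230 mol of electrons passes through cell 2.
Cr³⁺ + 3 e⁻ → Cr, so n(Cr) = 1.230 / 3 = 0.4099 mol.
m(Cr) = 0.4099 × 52 = 21.3 g.

21.3 g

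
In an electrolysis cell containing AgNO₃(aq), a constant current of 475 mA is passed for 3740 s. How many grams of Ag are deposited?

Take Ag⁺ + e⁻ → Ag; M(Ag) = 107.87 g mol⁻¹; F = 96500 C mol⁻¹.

Q = I·t = 0.4750 A × 3740.0 s = 1776 C.
n(e⁻) = Q/F = 1776 / 96500 = 0.01841 mol.
Ag⁺ + e⁻ → Ag, so n(Ag) = n(e⁻)/1 = 0.01841 mol.
m = n·M = 0.01841 × 107.87 = 1.99 g.

1.99 g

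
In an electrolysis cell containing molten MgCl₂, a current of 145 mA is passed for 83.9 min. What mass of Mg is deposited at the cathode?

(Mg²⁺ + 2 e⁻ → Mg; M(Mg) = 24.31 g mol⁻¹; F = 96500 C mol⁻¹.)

Q = I·t = 0.1450 A × 5034.0 s = 729.9 C.
n(e⁻) = Q/F = 729.9 / 96500 = 0.007564 mol.
Mg²⁺ + 2 e⁻ → Mg, so n(Mg) = n(e⁻)/2 = 0.003782 mol.
m = n·M = 0.003782 × 24.31 = 0.0919 g.

0.0919 g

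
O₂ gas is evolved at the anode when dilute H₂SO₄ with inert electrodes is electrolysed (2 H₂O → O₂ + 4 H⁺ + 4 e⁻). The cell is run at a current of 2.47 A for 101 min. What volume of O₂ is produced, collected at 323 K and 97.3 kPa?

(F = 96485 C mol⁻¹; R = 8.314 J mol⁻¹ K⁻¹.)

Q = I·t = 2.470 A × 6060.0 s = 14970 C.
n(e⁻) = Q/F = 14970 / 96485 = 0.1551 mol.
4 electrons are transferred per O₂ molecule, so n(O₂) = 0.1551 / 4 = 0.03878 mol.
V = nRT/P = (0.03878 × 8.314 × 323) / (97.3 × 10³ Pa) = 0.00107 m³ = 1.07 L.

1.07 L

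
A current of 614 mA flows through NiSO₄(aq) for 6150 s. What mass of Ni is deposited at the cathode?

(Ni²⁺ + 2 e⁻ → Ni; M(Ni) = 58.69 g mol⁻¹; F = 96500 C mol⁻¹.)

Q = I·t = 0.6140 A × 6150.0 s = 3776 C.
n(e⁻) = Q/F = 3776 / 96500 = 0.03913 mol.
Ni²⁺ + 2 e⁻ → Ni, so n(Ni) = n(e⁻)/2 = 0.01957 mol.
m = n·M = 0.01957 × 58.69 = 1.15 g.

1.15 g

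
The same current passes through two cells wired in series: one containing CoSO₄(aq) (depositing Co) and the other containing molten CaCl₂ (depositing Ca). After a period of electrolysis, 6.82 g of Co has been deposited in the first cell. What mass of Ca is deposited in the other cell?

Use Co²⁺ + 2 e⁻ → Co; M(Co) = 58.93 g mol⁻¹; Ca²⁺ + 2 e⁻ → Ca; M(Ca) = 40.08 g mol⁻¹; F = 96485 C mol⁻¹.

4.64 g

n(Co) = 6.82 / 58.93 = 0.1157 mol.
Since Co²⁺ + 2 e⁻ → Co, n(e⁻) passed = 2 × 0.1157 = 0.2315 mol.
Cells in series carry the same charge, so the same 0.2315 mol of electrons passes through cell 2.
Ca²⁺ + 2 e⁻ → Ca, so n(Ca) = 0.2315 / 2 = 0.1157 mol.
m(Ca) = 0.1157 × 40.08 = 4.64 g.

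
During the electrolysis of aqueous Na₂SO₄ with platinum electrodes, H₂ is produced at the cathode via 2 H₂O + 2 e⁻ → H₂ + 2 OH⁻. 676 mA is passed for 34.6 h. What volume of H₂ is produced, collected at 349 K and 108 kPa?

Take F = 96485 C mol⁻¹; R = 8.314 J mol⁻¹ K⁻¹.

Q = I·t = 0.6760 A × 124560 s = 84200 C.
n(e⁻) = Q/F = 84200 / 96485 = 0.8727 mol.
2 electrons are transferred per H₂ molecule, so n(H₂) = 0.8727 / 2 = 0.4364 mol.
V = nRT/P = (0.4364 × 8.314 × 349) / (108 × 10³ Pa) = 0.0117 m³ = 11.7 L.

11.7 L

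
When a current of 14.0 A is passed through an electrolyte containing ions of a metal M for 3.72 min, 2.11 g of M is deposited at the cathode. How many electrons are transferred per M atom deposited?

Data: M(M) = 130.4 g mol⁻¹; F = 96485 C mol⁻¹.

Q = I·t = 14.00 A × 223.20 s = 3125 C, so n(e⁻) = 3125/96485 = 0.03239 mol.
n(M) deposited = 2.11 / 130.4 = 0.01618 mol.
Electrons per atom = n(e⁻)/n(M) = 0.03239 / 0.01618 = 2.00 ≈ 2, so the ion is M²⁺.

2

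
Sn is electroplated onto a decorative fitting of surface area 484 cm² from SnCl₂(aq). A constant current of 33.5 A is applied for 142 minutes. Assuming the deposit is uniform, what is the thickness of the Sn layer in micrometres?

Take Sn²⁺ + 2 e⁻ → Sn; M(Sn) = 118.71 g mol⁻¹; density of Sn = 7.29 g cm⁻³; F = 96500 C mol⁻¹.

498 μm

Q = I·t = 33.50 × 8520.0 = 285400 C; n(e⁻) = 2.958 mol.
n(Sn) = n(e⁻)/2 = 1.479 mol, so m = 1.479 × 118.71 = 175.6 g.
Volume = m/ρ = 175.6 / 7.29 = 24.08 cm³.
Thickness = V/A = 24.08 / 484 = 0.0498 cm = 498 μm.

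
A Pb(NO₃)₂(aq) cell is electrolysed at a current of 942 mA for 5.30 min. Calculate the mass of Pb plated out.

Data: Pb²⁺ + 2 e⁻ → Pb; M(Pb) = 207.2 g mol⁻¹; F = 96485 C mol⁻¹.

0.322 g

Q = I·t = 0.9420 A × 318.00 s = 299.6 C.
n(e⁻) = Q/F = 299.6 / 96485 = 0.003105 mol.
Pb²⁺ + 2 e⁻ → Pb, so n(Pb) = n(e⁻)/2 = 0.001552 mol.
m = n·M = 0.001552 × 207.2 = 0.322 g.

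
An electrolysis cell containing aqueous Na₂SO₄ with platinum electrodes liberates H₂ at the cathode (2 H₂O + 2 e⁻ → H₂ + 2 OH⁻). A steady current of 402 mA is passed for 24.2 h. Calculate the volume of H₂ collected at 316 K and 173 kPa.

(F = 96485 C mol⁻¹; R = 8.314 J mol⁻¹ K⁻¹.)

2.76 L

Q = I·t = 0.4020 A × 87120 s = 35020 C.
n(e⁻) = Q/F = 35020 / 96485 = 0.3630 mol.
2 electrons are transferred per H₂ molecule, so n(H₂) = 0.3630 / 2 = 0.1815 mol.
V = nRT/P = (0.1815 × 8.314 × 316) / (173 × 10³ Pa) = 0.00276 m³ = 2.76 L.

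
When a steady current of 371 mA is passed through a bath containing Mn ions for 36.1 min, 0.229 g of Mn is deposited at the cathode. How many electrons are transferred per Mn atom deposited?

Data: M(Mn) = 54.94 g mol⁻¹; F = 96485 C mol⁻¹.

Q = I·t = 0.3710 A × 2166.0 s = 803.6 C, so n(e⁻) = 803.6/96485 = 0.008329 mol.
n(Mn) deposited = 0.229 / 54.94 = 0.004168 mol.
Electrons per atom = n(e⁻)/n(Mn) = 0.008329 / 0.004168 = 2.00 ≈ 2, so the ion is Mn²⁺.

2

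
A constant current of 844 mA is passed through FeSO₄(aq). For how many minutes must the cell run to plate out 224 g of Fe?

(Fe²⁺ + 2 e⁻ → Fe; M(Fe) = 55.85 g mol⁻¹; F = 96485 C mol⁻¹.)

15300 min

n(Fe) = m/M = 224 / 55.85 = 4.011 mol.
Each Fe atom requires 2 electrons, so n(e⁻) = 2 × 4.011 = 8.021 mol.
Q = n(e⁻)·F = 8.021 × 96485 = 774000 C.
t = Q/I = 774000 / 0.8440 A = 917000 s = 15300 min.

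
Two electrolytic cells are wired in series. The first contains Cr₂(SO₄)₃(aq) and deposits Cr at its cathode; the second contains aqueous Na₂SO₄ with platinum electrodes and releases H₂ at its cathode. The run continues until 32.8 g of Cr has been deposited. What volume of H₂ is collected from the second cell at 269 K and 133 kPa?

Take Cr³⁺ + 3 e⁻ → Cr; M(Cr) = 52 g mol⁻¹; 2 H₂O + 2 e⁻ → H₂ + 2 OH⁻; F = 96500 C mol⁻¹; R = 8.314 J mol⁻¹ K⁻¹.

15.9 L

n(Cr) = 32.8 / 52 = 0.6308 mol, so n(e⁻) = 3 × 0.6308 = 1.892 mol.
The cells are in series, so the same 1.892 mol of electrons passes through the second cell.
2 H₂O + 2 e⁻ → H₂ + 2 OH⁻ — 2 mol e⁻ per mol H₂, so n(H₂) = 1.892/2 = 0.9462 mol.
V = nRT/P = (0.9462 × 8.314 × 269) / (133 × 10³) = 0.0159 m³ = 15.9 L.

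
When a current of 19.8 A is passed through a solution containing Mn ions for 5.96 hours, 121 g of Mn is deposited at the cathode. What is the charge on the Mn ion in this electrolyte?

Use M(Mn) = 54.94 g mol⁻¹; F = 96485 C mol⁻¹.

+2

Q = I·t = 19.80 A × 21456 s = 424800 C, so n(e⁻) = 424800/96485 = 4.403 mol.
n(Mn) deposited = 121 / 54.94 = 2.202 mol.
Electrons per atom = n(e⁻)/n(Mn) = 4.403 / 2.202 = 2.00 ≈ 2, so the ion is Mn²⁺.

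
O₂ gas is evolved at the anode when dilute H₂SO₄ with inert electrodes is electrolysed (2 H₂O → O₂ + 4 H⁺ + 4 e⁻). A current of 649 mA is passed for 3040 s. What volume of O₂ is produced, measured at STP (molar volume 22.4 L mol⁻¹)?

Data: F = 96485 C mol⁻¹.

Q = I·t = 0.6490 A × 3040.0 s = 1973 C.
n(e⁻) = Q/F = 1973 / 96485 = 0.02045 mol.
4 electrons are transferred per O₂ molecule, so n(O₂) = 0.02045 / 4 = 0.005112 mol.
V = n × V_m = 0.005112 × 22.4 = 0.115 L.

0.115 L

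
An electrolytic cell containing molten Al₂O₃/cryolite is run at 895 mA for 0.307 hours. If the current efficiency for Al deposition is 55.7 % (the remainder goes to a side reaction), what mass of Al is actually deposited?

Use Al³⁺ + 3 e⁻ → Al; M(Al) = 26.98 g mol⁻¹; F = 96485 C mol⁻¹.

Q = I·t = 0.8950 × 1105.2 = 989.2 C.
n(e⁻) = 989.2/96485 = 0.01025 mol; theoretically n(Al) = 0.01025/3 = 0.003417 mol, m_theo = 0.09220 g.
At 55.7 % efficiency, m_actual = 0.557 × 0.09220 = 0.0514 g.

0.0514 g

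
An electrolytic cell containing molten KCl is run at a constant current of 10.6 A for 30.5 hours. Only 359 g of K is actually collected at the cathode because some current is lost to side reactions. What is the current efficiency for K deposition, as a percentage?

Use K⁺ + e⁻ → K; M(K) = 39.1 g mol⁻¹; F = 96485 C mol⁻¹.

76.1 %

Q = I·t = 10.60 × 109800 = 1164000 C; n(e⁻) = 1164000/96485 = 12.06 mol.
Theoretical n(K) = n(e⁻)/1 = 12.06 mol, i.e. m_theo = 12.06 × 39.1 = 471.7 g.
Efficiency = m_actual / m_theo = 359 / 471.7 = 76.1 %.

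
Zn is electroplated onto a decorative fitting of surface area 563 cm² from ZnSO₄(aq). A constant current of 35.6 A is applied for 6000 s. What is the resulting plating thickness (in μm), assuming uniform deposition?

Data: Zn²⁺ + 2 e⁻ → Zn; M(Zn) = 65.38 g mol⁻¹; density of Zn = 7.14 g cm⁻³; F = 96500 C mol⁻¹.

Q = I·t = 35.60 × 6000.0 = 213600 C; n(e⁻) = 2.213 mol.
n(Zn) = n(e⁻)/2 = 1.107 mol, so m = 1.107 × 65.38 = 72.36 g.
Volume = m/ρ = 72.36 / 7.14 = 10.13 cm³.
Thickness = V/A = 10.13 / 563 = 0.0180 cm = 180 μm.

180 μm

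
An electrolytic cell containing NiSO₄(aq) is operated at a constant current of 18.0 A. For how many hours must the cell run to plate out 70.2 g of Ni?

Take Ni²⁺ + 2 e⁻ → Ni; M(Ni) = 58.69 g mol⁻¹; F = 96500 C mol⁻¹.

n(Ni) = m/M = 70.2 / 58.69 = 1.196 mol.
Each Ni atom requires 2 electrons, so n(e⁻) = 2 × 1.196 = 2.392 mol.
Q = n(e⁻)·F = 2.392 × 96500 = 230900 C.
t = Q/I = 230900 / 18.00 A = 12830 s = 3.56 h.

3.56 h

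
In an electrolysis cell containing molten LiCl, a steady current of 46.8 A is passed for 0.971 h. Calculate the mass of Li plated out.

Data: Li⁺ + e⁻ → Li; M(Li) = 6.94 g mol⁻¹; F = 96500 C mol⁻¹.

Q = I·t = 46.80 A × 3495.6 s = 163600 C.
n(e⁻) = Q/F = 163600 / 96500 = 1.695 mol.
Li⁺ + e⁻ → Li, so n(Li) = n(e⁻)/1 = 1.695 mol.
m = n·M = 1.695 × 6.94 = 11.8 g.

11.8 g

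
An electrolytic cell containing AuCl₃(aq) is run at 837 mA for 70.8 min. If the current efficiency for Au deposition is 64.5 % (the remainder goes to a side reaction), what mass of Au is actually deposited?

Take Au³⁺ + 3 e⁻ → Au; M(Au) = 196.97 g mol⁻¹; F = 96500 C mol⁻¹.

Q = I·t = 0.8370 × 4248.0 = 3556 C.
n(e⁻) = 3556/96500 = 0.03685 mol; theoretically n(Au) = 0.03685/3 = 0.01228 mol, m_theo = 2.419 g.
At 64.5 % efficiency, m_actual = 0.645 × 2.419 = 1.56 g.

1.56 g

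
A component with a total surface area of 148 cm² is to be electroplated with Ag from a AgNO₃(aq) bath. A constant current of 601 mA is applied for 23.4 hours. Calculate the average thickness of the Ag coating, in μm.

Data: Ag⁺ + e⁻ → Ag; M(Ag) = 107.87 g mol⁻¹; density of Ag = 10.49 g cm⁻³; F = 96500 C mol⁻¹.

365 μm

Q = I·t = 0.6010 × 84240 = 50630 C; n(e⁻) = 0.5246 mol.
n(Ag) = n(e⁻)/1 = 0.5246 mol, so m = 0.5246 × 107.87 = 56.59 g.
Volume = m/ρ = 56.59 / 10.49 = 5.395 cm³.
Thickness = V/A = 5.395 / 148 = 0.0365 cm = 365 μm.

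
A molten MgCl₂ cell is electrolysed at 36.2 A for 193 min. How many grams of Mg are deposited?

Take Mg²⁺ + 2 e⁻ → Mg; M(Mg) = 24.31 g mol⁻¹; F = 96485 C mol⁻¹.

Q = I·t = 36.20 A × 11580 s = 419200 C.
n(e⁻) = Q/F = 419200 / 96485 = 4.345 mol.
Mg²⁺ + 2 e⁻ → Mg, so n(Mg) = n(e⁻)/2 = 2.172 mol.
m = n·M = 2.172 × 24.31 = 52.8 g.

52.8 g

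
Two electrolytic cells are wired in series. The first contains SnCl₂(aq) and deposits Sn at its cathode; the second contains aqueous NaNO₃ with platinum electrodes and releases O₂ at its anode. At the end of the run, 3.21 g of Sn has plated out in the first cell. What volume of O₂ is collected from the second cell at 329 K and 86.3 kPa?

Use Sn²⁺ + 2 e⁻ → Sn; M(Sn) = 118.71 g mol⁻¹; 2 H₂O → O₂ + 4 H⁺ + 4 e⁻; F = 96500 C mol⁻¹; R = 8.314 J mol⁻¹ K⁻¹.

0.429 L

n(Sn) = 3.21 / 118.71 = 0.02704 mol, so n(e⁻) = 2 × 0.02704 = 0.05408 mol.
The cells are in series, so the same 0.05408 mol of electrons passes through the second cell.
2 H₂O → O₂ + 4 H⁺ + 4 e⁻ — 4 mol e⁻ per mol O₂, so n(O₂) = 0.05408/4 = 0.01352 mol.
V = nRT/P = (0.01352 × 8.314 × 329) / (86.3 × 10³) = 4.29 × 10⁻⁴ m³ = 0.429 L.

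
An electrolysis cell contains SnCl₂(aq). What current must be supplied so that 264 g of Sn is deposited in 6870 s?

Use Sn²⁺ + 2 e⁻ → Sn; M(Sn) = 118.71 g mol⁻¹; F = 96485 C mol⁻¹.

62.5 A

n(Sn) = 264 / 118.71 = 2.224 mol.
n(e⁻) = 2 × 2.224 = 4.448 mol.
Q = n(e⁻)·F = 4.448 × 96485 = 429100 C.
I = Q/t = 429100 / 6870.0 s = 62.5 A.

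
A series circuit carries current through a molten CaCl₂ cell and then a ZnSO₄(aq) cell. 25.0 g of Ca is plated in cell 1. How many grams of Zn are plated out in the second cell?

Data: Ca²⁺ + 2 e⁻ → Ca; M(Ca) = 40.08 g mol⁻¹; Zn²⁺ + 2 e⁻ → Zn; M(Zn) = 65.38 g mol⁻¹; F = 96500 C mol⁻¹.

n(Ca) = 25.0 / 40.08 = 0.6238 mol.
Since Ca²⁺ + 2 e⁻ → Ca, n(e⁻) passed = 2 × 0.6238 = 1.248 mol.
Cells in series carry the same charge, so the same 1.248 mol of electrons passes through cell 2.
Zn²⁺ + 2 e⁻ → Zn, so n(Zn) = 1.248 / 2 = 0.6238 mol.
m(Zn) = 0.6238 × 65.38 = 40.8 g.

40.8 g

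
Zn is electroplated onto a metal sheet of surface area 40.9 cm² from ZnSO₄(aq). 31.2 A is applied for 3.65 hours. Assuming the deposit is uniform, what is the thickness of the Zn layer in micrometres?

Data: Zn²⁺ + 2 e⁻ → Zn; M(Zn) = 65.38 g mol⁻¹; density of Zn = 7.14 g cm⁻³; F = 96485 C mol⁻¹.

4760 μm

Q = I·t = 31.20 × 13140 = 410000 C; n(e⁻) = 4.249 mol.
n(Zn) = n(e⁻)/2 = 2.125 mol, so m = 2.125 × 65.38 = 138.9 g.
Volume = m/ρ = 138.9 / 7.14 = 19.45 cm³.
Thickness = V/A = 19.45 / 40.9 = 0.476 cm = 4760 μm.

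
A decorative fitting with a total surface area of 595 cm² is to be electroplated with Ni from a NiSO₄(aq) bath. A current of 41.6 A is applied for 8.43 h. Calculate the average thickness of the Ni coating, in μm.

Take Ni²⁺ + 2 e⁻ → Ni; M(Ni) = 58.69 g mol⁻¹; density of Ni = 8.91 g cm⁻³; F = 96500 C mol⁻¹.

724 μm

Q = I·t = 41.60 × 30348 = 1262000 C; n(e⁻) = 13.08 mol.
n(Ni) = n(e⁻)/2 = 6.541 mol, so m = 6.541 × 58.69 = 383.9 g.
Volume = m/ρ = 383.9 / 8.91 = 43.09 cm³.
Thickness = V/A = 43.09 / 595 = 0.0724 cm = 724 μm.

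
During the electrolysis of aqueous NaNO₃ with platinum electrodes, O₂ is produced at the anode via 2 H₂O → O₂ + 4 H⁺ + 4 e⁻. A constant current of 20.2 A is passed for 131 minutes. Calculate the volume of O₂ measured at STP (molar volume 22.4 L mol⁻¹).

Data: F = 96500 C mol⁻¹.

Q = I·t = 20.20 A × 7860.0 s = 158800 C.
n(e⁻) = Q/F = 158800 / 96500 = 1.645 mol.
4 electrons are transferred per O₂ molecule, so n(O₂) = 1.645 / 4 = 0.4113 mol.
V = n × V_m = 0.4113 × 22.4 = 9.21 L.

9.21 L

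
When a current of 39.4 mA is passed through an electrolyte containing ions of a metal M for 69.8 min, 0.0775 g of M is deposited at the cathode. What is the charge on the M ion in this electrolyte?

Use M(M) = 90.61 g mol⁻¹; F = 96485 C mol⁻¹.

+2

Q = I·t = 0.03940 A × 4188.0 s = 165.0 C, so n(e⁻) = 165.0/96485 = 0.001710 mol.
n(M) deposited = 0.0775 / 90.61 = 0.0008553 mol.
Electrons per atom = n(e⁻)/n(M) = 0.001710 / 0.0008553 = 2.00 ≈ 2, so the ion is M²⁺.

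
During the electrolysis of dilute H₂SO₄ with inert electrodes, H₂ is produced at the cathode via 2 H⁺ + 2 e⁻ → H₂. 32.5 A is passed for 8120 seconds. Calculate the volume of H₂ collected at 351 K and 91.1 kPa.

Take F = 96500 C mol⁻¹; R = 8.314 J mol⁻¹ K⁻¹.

43.8 L

Q = I·t = 32.50 A × 8120.0 s = 263900 C.
n(e⁻) = Q/F = 263900 / 96500 = 2.735 mol.
2 electrons are transferred per H₂ molecule, so n(H₂) = 2.735 / 2 = 1.367 mol.
V = nRT/P = (1.367 × 8.314 × 351) / (91.1 × 10³ Pa) = 0.0438 m³ = 43.8 L.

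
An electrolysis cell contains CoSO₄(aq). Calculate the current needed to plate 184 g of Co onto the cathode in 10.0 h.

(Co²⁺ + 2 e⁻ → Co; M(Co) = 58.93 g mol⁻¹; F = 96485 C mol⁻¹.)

n(Co) = 184 / 58.93 = 3.122 mol.
n(e⁻) = 2 × 3.122 = 6.245 mol.
Q = n(e⁻)·F = 6.245 × 96485 = 602500 C.
I = Q/t = 602500 / 36000 s = 16.7 A.

16.7 A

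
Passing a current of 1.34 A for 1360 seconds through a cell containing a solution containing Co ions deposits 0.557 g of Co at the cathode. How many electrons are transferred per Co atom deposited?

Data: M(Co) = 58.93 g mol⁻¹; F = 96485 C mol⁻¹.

2

Q = I·t = 1.340 A × 1360.0 s = 1822 C, so n(e⁻) = 1822/96485 = 0.01889 mol.
n(Co) deposited = 0.557 / 58.93 = 0.009452 mol.
Electrons per atom = n(e⁻)/n(Co) = 0.01889 / 0.009452 = 2.00 ≈ 2, so the ion is Co²⁺.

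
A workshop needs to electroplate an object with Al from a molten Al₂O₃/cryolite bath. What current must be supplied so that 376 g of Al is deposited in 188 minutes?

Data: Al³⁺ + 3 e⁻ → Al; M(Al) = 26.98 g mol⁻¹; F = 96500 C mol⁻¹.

n(Al) = 376 / 26.98 = 13.94 mol.
n(e⁻) = 3 × 13.94 = 41.81 mol.
Q = n(e⁻)·F = 41.81 × 96500 = 4035000 C.
I = Q/t = 4035000 / 11280 s = 358 A.

358 A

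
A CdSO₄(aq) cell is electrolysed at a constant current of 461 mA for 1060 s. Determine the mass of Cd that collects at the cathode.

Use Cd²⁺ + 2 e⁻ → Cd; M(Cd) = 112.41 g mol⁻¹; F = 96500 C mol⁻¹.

Q = I·t = 0.4610 A × 1060.0 s = 488.7 C.
n(e⁻) = Q/F = 488.7 / 96500 = 0.005064 mol.
Cd²⁺ + 2 e⁻ → Cd, so n(Cd) = n(e⁻)/2 = 0.002532 mol.
m = n·M = 0.002532 × 112.41 = 0.285 g.

0.285 g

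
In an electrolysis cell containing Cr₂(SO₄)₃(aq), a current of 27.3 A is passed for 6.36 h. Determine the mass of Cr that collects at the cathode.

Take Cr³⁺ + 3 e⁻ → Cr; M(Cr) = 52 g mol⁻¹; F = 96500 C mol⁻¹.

Q = I·t = 27.30 A × 22896 s = 625100 C.
n(e⁻) = Q/F = 625100 / 96500 = 6.477 mol.
Cr³⁺ + 3 e⁻ → Cr, so n(Cr) = n(e⁻)/3 = 2.159 mol.
m = n·M = 2.159 × 52 = 112 g.

112 g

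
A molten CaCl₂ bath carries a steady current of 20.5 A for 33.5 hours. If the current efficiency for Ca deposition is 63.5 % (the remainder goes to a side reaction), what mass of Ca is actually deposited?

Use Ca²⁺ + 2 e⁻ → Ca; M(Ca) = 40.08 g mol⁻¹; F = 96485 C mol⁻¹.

326 g

Q = I·t = 20.50 × 120600 = 2472000 C.
n(e⁻) = 2472000/96485 = 25.62 mol; theoretically n(Ca) = 25.62/2 = 12.81 mol, m_theo = 513.5 g.
At 63.5 % efficiency, m_actual = 0.635 × 513.5 = 326 g.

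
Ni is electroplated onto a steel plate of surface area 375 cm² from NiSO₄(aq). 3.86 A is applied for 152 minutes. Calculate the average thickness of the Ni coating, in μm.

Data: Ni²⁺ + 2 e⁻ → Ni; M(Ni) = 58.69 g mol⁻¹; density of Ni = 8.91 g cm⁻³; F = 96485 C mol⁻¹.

Q = I·t = 3.860 × 9120.0 = 35200 C; n(e⁻) = 0.3649 mol.
n(Ni) = n(e⁻)/2 = 0.1824 mol, so m = 0.1824 × 58.69 = 10.71 g.
Volume = m/ρ = 10.71 / 8.91 = 1.202 cm³.
Thickness = V/A = 1.202 / 375 = 0.00320 cm = 32.0 μm.

32.0 μm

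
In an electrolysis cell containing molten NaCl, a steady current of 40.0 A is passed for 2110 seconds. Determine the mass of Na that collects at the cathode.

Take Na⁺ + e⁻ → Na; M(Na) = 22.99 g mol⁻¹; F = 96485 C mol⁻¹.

Q = I·t = 40.00 A × 2110.0 s = 84400 C.
n(e⁻) = Q/F = 84400 / 96485 = 0.8747 mol.
Na⁺ + e⁻ → Na, so n(Na) = n(e⁻)/1 = 0.8747 mol.
m = n·M = 0.8747 × 22.99 = 20.1 g.

20.1 g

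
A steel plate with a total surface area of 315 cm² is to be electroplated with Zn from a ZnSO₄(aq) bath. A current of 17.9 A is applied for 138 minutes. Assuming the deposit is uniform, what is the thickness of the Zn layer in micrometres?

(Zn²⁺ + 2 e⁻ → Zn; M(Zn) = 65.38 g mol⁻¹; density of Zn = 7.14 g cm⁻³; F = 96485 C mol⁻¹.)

223 μm

Q = I·t = 17.90 × 8280.0 = 148200 C; n(e⁻) = 1.536 mol.
n(Zn) = n(e⁻)/2 = 0.7681 mol, so m = 0.7681 × 65.38 = 50.22 g.
Volume = m/ρ = 50.22 / 7.14 = 7.033 cm³.
Thickness = V/A = 7.033 / 315 = 0.0223 cm = 223 μm.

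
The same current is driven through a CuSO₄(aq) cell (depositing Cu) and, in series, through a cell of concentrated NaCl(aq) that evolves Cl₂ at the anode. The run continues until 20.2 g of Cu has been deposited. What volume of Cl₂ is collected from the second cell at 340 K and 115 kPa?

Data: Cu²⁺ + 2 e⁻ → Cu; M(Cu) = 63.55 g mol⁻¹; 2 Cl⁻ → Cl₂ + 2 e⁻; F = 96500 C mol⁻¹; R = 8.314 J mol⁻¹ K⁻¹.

n(Cu) = 20.2 / 63.55 = 0.3179 mol, so n(e⁻) = 2 × 0.3179 = 0.6357 mol.
The cells are in series, so the same 0.6357 mol of electrons passes through the second cell.
2 Cl⁻ → Cl₂ + 2 e⁻ — 2 mol e⁻ per mol Cl₂, so n(Cl₂) = 0.6357/2 = 0.3179 mol.
V = nRT/P = (0.3179 × 8.314 × 340) / (115 × 10³) = 0.00781 m³ = 7.81 L.

7.81 L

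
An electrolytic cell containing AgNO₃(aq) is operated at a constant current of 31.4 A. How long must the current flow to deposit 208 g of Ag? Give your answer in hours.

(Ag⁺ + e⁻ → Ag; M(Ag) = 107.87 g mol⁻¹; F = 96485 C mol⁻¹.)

n(Ag) = m/M = 208 / 107.87 = 1.928 mol.
Each Ag atom requires 1 electron, so n(e⁻) = 1 × 1.928 = 1.928 mol.
Q = n(e⁻)·F = 1.928 × 96485 = 186000 C.
t = Q/I = 186000 / 31.40 A = 5925 s = 1.65 h.

1.65 h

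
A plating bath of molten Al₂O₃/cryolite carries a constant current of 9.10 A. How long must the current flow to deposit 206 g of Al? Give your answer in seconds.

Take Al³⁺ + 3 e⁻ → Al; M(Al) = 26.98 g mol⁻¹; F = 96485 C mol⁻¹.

2.43 × 10⁵ s

n(Al) = m/M = 206 / 26.98 = 7.635 mol.
Each Al atom requires 3 electrons, so n(e⁻) = 3 × 7.635 = 22.91 mol.
Q = n(e⁻)·F = 22.91 × 96485 = 2210000 C.
t = Q/I = 2210000 / 9.100 A = 242900 s.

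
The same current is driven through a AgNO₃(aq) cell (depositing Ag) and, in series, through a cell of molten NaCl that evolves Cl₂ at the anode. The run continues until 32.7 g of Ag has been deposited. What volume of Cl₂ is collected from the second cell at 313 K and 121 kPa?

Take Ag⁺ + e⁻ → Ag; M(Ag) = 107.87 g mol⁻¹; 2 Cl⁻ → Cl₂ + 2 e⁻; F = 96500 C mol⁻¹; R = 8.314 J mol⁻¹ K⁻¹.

n(Ag) = 32.7 / 107.87 = 0.3031 mol, so n(e⁻) = 1 × 0.3031 = 0.3031 mol.
The cells are in series, so the same 0.3031 mol of electrons passes through the second cell.
2 Cl⁻ → Cl₂ + 2 e⁻ — 2 mol e⁻ per mol Cl₂, so n(Cl₂) = 0.3031/2 = 0.1516 mol.
V = nRT/P = (0.1516 × 8.314 × 313) / (121 × 10³) = 0.00326 m³ = 3.26 L.

3.26 L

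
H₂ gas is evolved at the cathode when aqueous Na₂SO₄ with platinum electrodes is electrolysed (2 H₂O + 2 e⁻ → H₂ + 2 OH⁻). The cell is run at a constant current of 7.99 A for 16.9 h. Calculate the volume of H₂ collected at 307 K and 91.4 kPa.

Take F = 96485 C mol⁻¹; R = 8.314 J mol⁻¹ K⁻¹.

Q = I·t = 7.990 A × 60840 s = 486100 C.
n(e⁻) = Q/F = 486100 / 96485 = 5.038 mol.
2 electrons are transferred per H₂ molecule, so n(H₂) = 5.038 / 2 = 2.519 mol.
V = nRT/P = (2.519 × 8.314 × 307) / (91.4 × 10³ Pa) = 0.0703 m³ = 70.3 L.

70.3 L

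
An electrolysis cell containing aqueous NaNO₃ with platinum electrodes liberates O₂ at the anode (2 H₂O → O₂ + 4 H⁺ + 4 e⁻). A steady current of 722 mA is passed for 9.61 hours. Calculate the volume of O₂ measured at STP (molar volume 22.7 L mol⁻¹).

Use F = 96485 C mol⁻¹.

Q = I·t = 0.7220 A × 34596 s = 24980 C.
n(e⁻) = Q/F = 24980 / 96485 = 0.2589 mol.
4 electrons are transferred per O₂ molecule, so n(O₂) = 0.2589 / 4 = 0.06472 mol.
V = n × V_m = 0.06472 × 22.7 = 1.47 L.

1.47 L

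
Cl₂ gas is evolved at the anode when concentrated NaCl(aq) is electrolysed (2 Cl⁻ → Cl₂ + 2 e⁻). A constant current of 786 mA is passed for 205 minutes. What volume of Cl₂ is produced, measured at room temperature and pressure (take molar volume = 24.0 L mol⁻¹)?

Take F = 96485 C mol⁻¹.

1.20 L

Q = I·t = 0.7860 A × 12300 s = 9668 C.
n(e⁻) = Q/F = 9668 / 96485 = 0.1002 mol.
2 electrons are transferred per Cl₂ molecule, so n(Cl₂) = 0.1002 / 2 = 0.05010 mol.
V = n × V_m = 0.05010 × 24.0 = 1.20 L.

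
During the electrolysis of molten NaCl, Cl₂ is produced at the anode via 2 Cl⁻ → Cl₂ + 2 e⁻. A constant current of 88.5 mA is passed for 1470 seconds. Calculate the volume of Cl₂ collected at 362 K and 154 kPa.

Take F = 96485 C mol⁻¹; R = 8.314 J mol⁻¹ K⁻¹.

0.0132 L

Q = I·t = 0.08850 A × 1470.0 s = 130.1 C.
n(e⁻) = Q/F = 130.1 / 96485 = 0.001348 mol.
2 electrons are transferred per Cl₂ molecule, so n(Cl₂) = 0.001348 / 2 = 0.0006742 mol.
V = nRT/P = (0.0006742 × 8.314 × 362) / (154 × 10³ Pa) = 1.32 × 10⁻⁵ m³ = 0.0132 L.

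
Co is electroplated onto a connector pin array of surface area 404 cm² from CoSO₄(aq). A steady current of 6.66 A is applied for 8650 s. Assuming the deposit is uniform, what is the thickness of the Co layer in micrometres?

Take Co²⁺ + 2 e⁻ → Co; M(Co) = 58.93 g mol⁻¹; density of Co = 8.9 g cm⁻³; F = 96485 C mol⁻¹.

Q = I·t = 6.660 × 8650.0 = 57610 C; n(e⁻) = 0.5971 mol.
n(Co) = n(e⁻)/2 = 0.2985 mol, so m = 0.2985 × 58.93 = 17.59 g.
Volume = m/ρ = 17.59 / 8.9 = 1.977 cm³.
Thickness = V/A = 1.977 / 404 = 0.00489 cm = 48.9 μm.

48.9 μm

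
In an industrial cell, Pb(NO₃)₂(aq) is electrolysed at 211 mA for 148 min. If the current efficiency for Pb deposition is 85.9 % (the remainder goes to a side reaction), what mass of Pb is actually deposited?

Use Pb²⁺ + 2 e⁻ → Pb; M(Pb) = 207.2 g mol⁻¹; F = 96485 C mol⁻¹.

Q = I·t = 0.2110 × 8880.0 = 1874 C.
n(e⁻) = 1874/96485 = 0.01942 mol; theoretically n(Pb) = 0.01942/2 = 0.009710 mol, m_theo = 2.012 g.
At 85.9 % efficiency, m_actual = 0.859 × 2.012 = 1.73 g.

1.73 g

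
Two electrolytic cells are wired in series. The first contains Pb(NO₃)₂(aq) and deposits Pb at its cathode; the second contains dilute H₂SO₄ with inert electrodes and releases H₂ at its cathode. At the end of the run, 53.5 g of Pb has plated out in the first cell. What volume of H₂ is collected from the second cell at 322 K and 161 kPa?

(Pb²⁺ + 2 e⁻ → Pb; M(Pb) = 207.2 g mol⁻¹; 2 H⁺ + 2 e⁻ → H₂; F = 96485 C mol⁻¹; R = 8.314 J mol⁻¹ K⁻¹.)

n(Pb) = 53.5 / 207.2 = 0.2582 mol, so n(e⁻) = 2 × 0.2582 = 0.5164 mol.
The cells are in series, so the same 0.5164 mol of electrons passes through the second cell.
2 H⁺ + 2 e⁻ → H₂ — 2 mol e⁻ per mol H₂, so n(H₂) = 0.5164/2 = 0.2582 mol.
V = nRT/P = (0.2582 × 8.314 × 322) / (161 × 10³) = 0.00429 m³ = 4.29 L.

4.29 L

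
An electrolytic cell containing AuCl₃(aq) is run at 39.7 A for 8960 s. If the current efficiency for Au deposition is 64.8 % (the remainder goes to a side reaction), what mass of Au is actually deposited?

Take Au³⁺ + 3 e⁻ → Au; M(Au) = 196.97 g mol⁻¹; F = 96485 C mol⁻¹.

157 g

Q = I·t = 39.70 × 8960.0 = 355700 C.
n(e⁻) = 355700/96485 = 3.687 mol; theoretically n(Au) = 3.687/3 = 1.229 mol, m_theo = 242.1 g.
At 64.8 % efficiency, m_actual = 0.648 × 242.1 = 157 g.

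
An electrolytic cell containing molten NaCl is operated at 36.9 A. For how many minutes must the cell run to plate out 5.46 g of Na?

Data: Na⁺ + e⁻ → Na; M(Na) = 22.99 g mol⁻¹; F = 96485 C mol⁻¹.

n(Na) = m/M = 5.46 / 22.99 = 0.2375 mol.
Each Na atom requires 1 electron, so n(e⁻) = 1 × 0.2375 = 0.2375 mol.
Q = n(e⁻)·F = 0.2375 × 96485 = 22910 C.
t = Q/I = 22910 / 36.90 A = 621.0 s = 10.3 min.

10.3 min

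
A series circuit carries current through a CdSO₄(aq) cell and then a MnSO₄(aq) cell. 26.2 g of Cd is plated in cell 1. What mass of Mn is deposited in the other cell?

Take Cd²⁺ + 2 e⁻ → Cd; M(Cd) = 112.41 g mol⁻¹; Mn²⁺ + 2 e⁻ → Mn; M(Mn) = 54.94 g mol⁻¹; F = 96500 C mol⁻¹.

12.8 g

n(Cd) = 26.2 / 112.41 = 0.2331 mol.
Since Cd²⁺ + 2 e⁻ → Cd, n(e⁻) passed = 2 × 0.2331 = 0.4662 mol.
Cells in series carry the same charge, so the same 0.4662 mol of electrons passes through cell 2.
Mn²⁺ + 2 e⁻ → Mn, so n(Mn) = 0.4662 / 2 = 0.2331 mol.
m(Mn) = 0.2331 × 54.94 = 12.8 g.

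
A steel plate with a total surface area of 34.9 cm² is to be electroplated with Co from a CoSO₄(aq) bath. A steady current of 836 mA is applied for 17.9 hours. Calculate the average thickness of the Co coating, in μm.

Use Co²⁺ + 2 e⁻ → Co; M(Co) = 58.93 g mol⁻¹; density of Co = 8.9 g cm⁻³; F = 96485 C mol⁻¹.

Q = I·t = 0.8360 × 64440 = 53870 C; n(e⁻) = 0.5583 mol.
n(Co) = n(e⁻)/2 = 0.2792 mol, so m = 0.2792 × 58.93 = 16.45 g.
Volume = m/ρ = 16.45 / 8.9 = 1.848 cm³.
Thickness = V/A = 1.848 / 34.9 = 0.0530 cm = 530 μm.

530 μm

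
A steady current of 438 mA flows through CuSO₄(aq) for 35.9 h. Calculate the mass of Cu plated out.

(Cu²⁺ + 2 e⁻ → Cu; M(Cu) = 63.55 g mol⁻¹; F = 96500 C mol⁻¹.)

18.6 g

Q = I·t = 0.4380 A × 129240 s = 56610 C.
n(e⁻) = Q/F = 56610 / 96500 = 0.5866 mol.
Cu²⁺ + 2 e⁻ → Cu, so n(Cu) = n(e⁻)/2 = 0.2933 mol.
m = n·M = 0.2933 × 63.55 = 18.6 g.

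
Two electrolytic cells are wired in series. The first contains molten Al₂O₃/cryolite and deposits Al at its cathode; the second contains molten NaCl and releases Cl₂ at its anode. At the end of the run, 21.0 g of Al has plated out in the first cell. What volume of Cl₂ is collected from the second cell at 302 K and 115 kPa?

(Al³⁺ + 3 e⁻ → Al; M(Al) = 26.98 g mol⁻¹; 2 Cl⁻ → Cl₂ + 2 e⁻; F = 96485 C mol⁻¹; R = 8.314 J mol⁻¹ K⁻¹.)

n(Al) = 21.0 / 26.98 = 0.7784 mol, so n(e⁻) = 3 × 0.7784 = 2.335 mol.
The cells are in series, so the same 2.335 mol of electrons passes through the second cell.
2 Cl⁻ → Cl₂ + 2 e⁻ — 2 mol e⁻ per mol Cl₂, so n(Cl₂) = 2.335/2 = 1.168 mol.
V = nRT/P = (1.168 × 8.314 × 302) / (115 × 10³) = 0.0255 m³ = 25.5 L.

25.5 L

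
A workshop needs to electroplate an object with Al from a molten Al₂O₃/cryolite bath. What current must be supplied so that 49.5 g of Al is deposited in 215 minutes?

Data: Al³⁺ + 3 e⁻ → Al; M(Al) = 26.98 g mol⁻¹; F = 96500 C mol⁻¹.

n(Al) = 49.5 / 26.98 = 1.835 mol.
n(e⁻) = 3 × 1.835 = 5.504 mol.
Q = n(e⁻)·F = 5.504 × 96500 = 531100 C.
I = Q/t = 531100 / 12900 s = 41.2 A.

41.2 A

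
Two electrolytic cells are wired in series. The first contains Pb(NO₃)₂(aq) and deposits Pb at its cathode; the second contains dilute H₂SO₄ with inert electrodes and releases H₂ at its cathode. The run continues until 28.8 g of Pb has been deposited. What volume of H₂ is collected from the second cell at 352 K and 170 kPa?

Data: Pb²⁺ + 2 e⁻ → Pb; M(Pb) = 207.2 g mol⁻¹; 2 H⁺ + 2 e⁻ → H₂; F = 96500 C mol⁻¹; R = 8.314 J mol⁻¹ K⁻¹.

n(Pb) = 28.8 / 207.2 = 0.1390 mol, so n(e⁻) = 2 × 0.1390 = 0.2780 mol.
The cells are in series, so the same 0.2780 mol of electrons passes through the second cell.
2 H⁺ + 2 e⁻ → H₂ — 2 mol e⁻ per mol H₂, so n(H₂) = 0.2780/2 = 0.1390 mol.
V = nRT/P = (0.1390 × 8.314 × 352) / (170 × 10³) = 0.00239 m³ = 2.39 L.

2.39 L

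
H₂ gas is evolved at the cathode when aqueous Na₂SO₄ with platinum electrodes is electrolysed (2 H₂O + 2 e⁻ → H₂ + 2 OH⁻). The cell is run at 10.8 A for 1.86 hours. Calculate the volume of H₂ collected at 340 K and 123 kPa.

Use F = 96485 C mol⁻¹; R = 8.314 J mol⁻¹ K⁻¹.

Q = I·t = 10.80 A × 6696.0 s = 72320 C.
n(e⁻) = Q/F = 72320 / 96485 = 0.7495 mol.
2 electrons are transferred per H₂ molecule, so n(H₂) = 0.7495 / 2 = 0.3748 mol.
V = nRT/P = (0.3748 × 8.314 × 340) / (123 × 10³ Pa) = 0.00861 m³ = 8.61 L.

8.61 L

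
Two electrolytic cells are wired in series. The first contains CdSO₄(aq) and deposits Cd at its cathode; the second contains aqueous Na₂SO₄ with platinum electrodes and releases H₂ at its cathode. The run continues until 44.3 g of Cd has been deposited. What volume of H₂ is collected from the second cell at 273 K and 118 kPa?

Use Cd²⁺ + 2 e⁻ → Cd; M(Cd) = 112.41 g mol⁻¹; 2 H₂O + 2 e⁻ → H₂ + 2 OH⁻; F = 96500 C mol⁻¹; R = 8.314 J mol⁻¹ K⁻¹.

n(Cd) = 44.3 / 112.41 = 0.3941 mol, so n(e⁻) = 2 × 0.3941 = 0.7882 mol.
The cells are in series, so the same 0.7882 mol of electrons passes through the second cell.
2 H₂O + 2 e⁻ → H₂ + 2 OH⁻ — 2 mol e⁻ per mol H₂, so n(H₂) = 0.7882/2 = 0.3941 mol.
V = nRT/P = (0.3941 × 8.314 × 273) / (118 × 10³) = 0.00758 m³ = 7.58 L.

7.58 L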